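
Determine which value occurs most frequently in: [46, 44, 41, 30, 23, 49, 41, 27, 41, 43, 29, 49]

41

Step 1: Count the frequency of each value:
  23: appears 1 time(s)
  27: appears 1 time(s)
  29: appears 1 time(s)
  30: appears 1 time(s)
  41: appears 3 time(s)
  43: appears 1 time(s)
  44: appears 1 time(s)
  46: appears 1 time(s)
  49: appears 2 time(s)
Step 2: The value 41 appears most frequently (3 times).
Step 3: Mode = 41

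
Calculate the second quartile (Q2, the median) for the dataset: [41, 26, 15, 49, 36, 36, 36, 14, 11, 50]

36

Step 1: Sort the data: [11, 14, 15, 26, 36, 36, 36, 41, 49, 50]
Step 2: n = 10
Step 3: Q2 is the median. Since n is even, it is the average of the values at positions 5 and 6:
  Q2 = (36 + 36) / 2 = 36
Step 4: Q2 = 36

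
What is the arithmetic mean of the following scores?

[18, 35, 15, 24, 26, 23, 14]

22.1429

Step 1: Sum all values: 18 + 35 + 15 + 24 + 26 + 23 + 14 = 155
Step 2: Count the number of values: n = 7
Step 3: Mean = sum / n = 155 / 7 = 22.1429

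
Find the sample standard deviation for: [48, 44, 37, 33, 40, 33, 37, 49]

6.2892

Step 1: Compute the mean: 40.125
Step 2: Sum of squared deviations from the mean: 276.875
Step 3: Sample variance = 276.875 / 7 = 39.5536
Step 4: Standard deviation = sqrt(39.5536) = 6.2892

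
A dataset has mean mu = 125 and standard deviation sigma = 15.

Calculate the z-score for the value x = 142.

1.1333

Step 1: Recall the z-score formula: z = (x - mu) / sigma
Step 2: Substitute values: z = (142 - 125) / 15
Step 3: z = 17 / 15 = 1.1333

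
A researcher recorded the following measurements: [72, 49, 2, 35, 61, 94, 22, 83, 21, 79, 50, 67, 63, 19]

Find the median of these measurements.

55.5

Step 1: Sort the data in ascending order: [2, 19, 21, 22, 35, 49, 50, 61, 63, 67, 72, 79, 83, 94]
Step 2: The number of values is n = 14.
Step 3: Since n is even, the median is the average of positions 7 and 8:
  Median = (50 + 61) / 2 = 55.5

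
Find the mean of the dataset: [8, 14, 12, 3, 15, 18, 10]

11.4286

Step 1: Sum all values: 8 + 14 + 12 + 3 + 15 + 18 + 10 = 80
Step 2: Count the number of values: n = 7
Step 3: Mean = sum / n = 80 / 7 = 11.4286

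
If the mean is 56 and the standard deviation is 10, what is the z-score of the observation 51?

-0.5

Step 1: Recall the z-score formula: z = (x - mu) / sigma
Step 2: Substitute values: z = (51 - 56) / 10
Step 3: z = -5 / 10 = -0.5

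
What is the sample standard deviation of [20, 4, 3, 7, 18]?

8.0187

Step 1: Compute the mean: 10.4
Step 2: Sum of squared deviations from the mean: 257.2
Step 3: Sample variance = 257.2 / 4 = 64.3
Step 4: Standard deviation = sqrt(64.3) = 8.0187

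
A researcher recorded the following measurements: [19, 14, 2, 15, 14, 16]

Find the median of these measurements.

14.5

Step 1: Sort the data in ascending order: [2, 14, 14, 15, 16, 19]
Step 2: The number of values is n = 6.
Step 3: Since n is even, the median is the average of positions 3 and 4:
  Median = (14 + 15) / 2 = 14.5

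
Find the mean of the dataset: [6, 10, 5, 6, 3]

6

Step 1: Sum all values: 6 + 10 + 5 + 6 + 3 = 30
Step 2: Count the number of values: n = 5
Step 3: Mean = sum / n = 30 / 5 = 6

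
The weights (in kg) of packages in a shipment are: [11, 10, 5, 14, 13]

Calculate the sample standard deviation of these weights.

3.5071

Step 1: Compute the mean: 10.6
Step 2: Sum of squared deviations from the mean: 49.2
Step 3: Sample variance = 49.2 / 4 = 12.3
Step 4: Standard deviation = sqrt(12.3) = 3.5071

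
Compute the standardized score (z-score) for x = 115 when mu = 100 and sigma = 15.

1

Step 1: Recall the z-score formula: z = (x - mu) / sigma
Step 2: Substitute values: z = (115 - 100) / 15
Step 3: z = 15 / 15 = 1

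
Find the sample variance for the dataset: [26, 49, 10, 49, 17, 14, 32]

257.1429

Step 1: Compute the mean: (26 + 49 + 10 + 49 + 17 + 14 + 32) / 7 = 28.1429
Step 2: Compute squared deviations from the mean:
  (26 - 28.1429)^2 = 4.5918
  (49 - 28.1429)^2 = 435.0204
  (10 - 28.1429)^2 = 329.1633
  (49 - 28.1429)^2 = 435.0204
  (17 - 28.1429)^2 = 124.1633
  (14 - 28.1429)^2 = 200.0204
  (32 - 28.1429)^2 = 14.8776
Step 3: Sum of squared deviations = 1542.8571
Step 4: Sample variance = 1542.8571 / 6 = 257.1429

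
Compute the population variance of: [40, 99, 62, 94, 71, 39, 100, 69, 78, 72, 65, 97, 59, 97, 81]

378.7822

Step 1: Compute the mean: (40 + 99 + 62 + 94 + 71 + 39 + 100 + 69 + 78 + 72 + 65 + 97 + 59 + 97 + 81) / 15 = 74.8667
Step 2: Compute squared deviations from the mean:
  (40 - 74.8667)^2 = 1215.6844
  (99 - 74.8667)^2 = 582.4178
  (62 - 74.8667)^2 = 165.5511
  (94 - 74.8667)^2 = 366.0844
  (71 - 74.8667)^2 = 14.9511
  (39 - 74.8667)^2 = 1286.4178
  (100 - 74.8667)^2 = 631.6844
  (69 - 74.8667)^2 = 34.4178
  (78 - 74.8667)^2 = 9.8178
  (72 - 74.8667)^2 = 8.2178
  (65 - 74.8667)^2 = 97.3511
  (97 - 74.8667)^2 = 489.8844
  (59 - 74.8667)^2 = 251.7511
  (97 - 74.8667)^2 = 489.8844
  (81 - 74.8667)^2 = 37.6178
Step 3: Sum of squared deviations = 5681.7333
Step 4: Population variance = 5681.7333 / 15 = 378.7822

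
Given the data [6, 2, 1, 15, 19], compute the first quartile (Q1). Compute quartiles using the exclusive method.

1.5

Step 1: Sort the data: [1, 2, 6, 15, 19]
Step 2: n = 5
Step 3: Using the exclusive quartile method:
  Q1 = 1.5
  Q2 (median) = 6
  Q3 = 17
  IQR = Q3 - Q1 = 17 - 1.5 = 15.5
Step 4: Q1 = 1.5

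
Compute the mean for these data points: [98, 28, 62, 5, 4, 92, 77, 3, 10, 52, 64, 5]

41.6667

Step 1: Sum all values: 98 + 28 + 62 + 5 + 4 + 92 + 77 + 3 + 10 + 52 + 64 + 5 = 500
Step 2: Count the number of values: n = 12
Step 3: Mean = sum / n = 500 / 12 = 41.6667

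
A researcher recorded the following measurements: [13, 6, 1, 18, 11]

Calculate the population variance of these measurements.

34.16

Step 1: Compute the mean: (13 + 6 + 1 + 18 + 11) / 5 = 9.8
Step 2: Compute squared deviations from the mean:
  (13 - 9.8)^2 = 10.24
  (6 - 9.8)^2 = 14.44
  (1 - 9.8)^2 = 77.44
  (18 - 9.8)^2 = 67.24
  (11 - 9.8)^2 = 1.44
Step 3: Sum of squared deviations = 170.8
Step 4: Population variance = 170.8 / 5 = 34.16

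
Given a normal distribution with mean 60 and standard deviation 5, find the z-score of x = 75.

3

Step 1: Recall the z-score formula: z = (x - mu) / sigma
Step 2: Substitute values: z = (75 - 60) / 5
Step 3: z = 15 / 5 = 3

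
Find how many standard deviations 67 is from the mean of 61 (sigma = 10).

0.6

Step 1: Recall the z-score formula: z = (x - mu) / sigma
Step 2: Substitute values: z = (67 - 61) / 10
Step 3: z = 6 / 10 = 0.6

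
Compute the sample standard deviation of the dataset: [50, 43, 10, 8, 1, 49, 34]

20.9716

Step 1: Compute the mean: 27.8571
Step 2: Sum of squared deviations from the mean: 2638.8571
Step 3: Sample variance = 2638.8571 / 6 = 439.8095
Step 4: Standard deviation = sqrt(439.8095) = 20.9716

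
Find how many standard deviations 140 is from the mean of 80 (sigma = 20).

3

Step 1: Recall the z-score formula: z = (x - mu) / sigma
Step 2: Substitute values: z = (140 - 80) / 20
Step 3: z = 60 / 20 = 3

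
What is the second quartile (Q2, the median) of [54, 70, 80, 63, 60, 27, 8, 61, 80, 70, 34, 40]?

60.5

Step 1: Sort the data: [8, 27, 34, 40, 54, 60, 61, 63, 70, 70, 80, 80]
Step 2: n = 12
Step 3: Q2 is the median. Since n is even, it is the average of the values at positions 6 and 7:
  Q2 = (60 + 61) / 2 = 60.5
Step 4: Q2 = 60.5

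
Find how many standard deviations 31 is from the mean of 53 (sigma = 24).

-0.9167

Step 1: Recall the z-score formula: z = (x - mu) / sigma
Step 2: Substitute values: z = (31 - 53) / 24
Step 3: z = -22 / 24 = -0.9167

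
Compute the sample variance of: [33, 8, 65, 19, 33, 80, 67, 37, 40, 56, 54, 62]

455.0606

Step 1: Compute the mean: (33 + 8 + 65 + 19 + 33 + 80 + 67 + 37 + 40 + 56 + 54 + 62) / 12 = 46.1667
Step 2: Compute squared deviations from the mean:
  (33 - 46.1667)^2 = 173.3611
  (8 - 46.1667)^2 = 1456.6944
  (65 - 46.1667)^2 = 354.6944
  (19 - 46.1667)^2 = 738.0278
  (33 - 46.1667)^2 = 173.3611
  (80 - 46.1667)^2 = 1144.6944
  (67 - 46.1667)^2 = 434.0278
  (37 - 46.1667)^2 = 84.0278
  (40 - 46.1667)^2 = 38.0278
  (56 - 46.1667)^2 = 96.6944
  (54 - 46.1667)^2 = 61.3611
  (62 - 46.1667)^2 = 250.6944
Step 3: Sum of squared deviations = 5005.6667
Step 4: Sample variance = 5005.6667 / 11 = 455.0606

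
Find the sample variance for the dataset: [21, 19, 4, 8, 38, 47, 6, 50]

344.9821

Step 1: Compute the mean: (21 + 19 + 4 + 8 + 38 + 47 + 6 + 50) / 8 = 24.125
Step 2: Compute squared deviations from the mean:
  (21 - 24.125)^2 = 9.7656
  (19 - 24.125)^2 = 26.2656
  (4 - 24.125)^2 = 405.0156
  (8 - 24.125)^2 = 260.0156
  (38 - 24.125)^2 = 192.5156
  (47 - 24.125)^2 = 523.2656
  (6 - 24.125)^2 = 328.5156
  (50 - 24.125)^2 = 669.5156
Step 3: Sum of squared deviations = 2414.875
Step 4: Sample variance = 2414.875 / 7 = 344.9821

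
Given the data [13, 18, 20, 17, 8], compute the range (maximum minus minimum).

12

Step 1: Identify the maximum value: max = 20
Step 2: Identify the minimum value: min = 8
Step 3: Range = max - min = 20 - 8 = 12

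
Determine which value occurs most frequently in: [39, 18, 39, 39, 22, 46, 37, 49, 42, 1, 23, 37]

39

Step 1: Count the frequency of each value:
  1: appears 1 time(s)
  18: appears 1 time(s)
  22: appears 1 time(s)
  23: appears 1 time(s)
  37: appears 2 time(s)
  39: appears 3 time(s)
  42: appears 1 time(s)
  46: appears 1 time(s)
  49: appears 1 time(s)
Step 2: The value 39 appears most frequently (3 times).
Step 3: Mode = 39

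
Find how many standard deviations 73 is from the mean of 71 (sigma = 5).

0.4

Step 1: Recall the z-score formula: z = (x - mu) / sigma
Step 2: Substitute values: z = (73 - 71) / 5
Step 3: z = 2 / 5 = 0.4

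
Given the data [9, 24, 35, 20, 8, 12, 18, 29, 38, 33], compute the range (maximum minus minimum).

30

Step 1: Identify the maximum value: max = 38
Step 2: Identify the minimum value: min = 8
Step 3: Range = max - min = 38 - 8 = 30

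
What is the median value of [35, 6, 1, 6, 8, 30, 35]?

8

Step 1: Sort the data in ascending order: [1, 6, 6, 8, 30, 35, 35]
Step 2: The number of values is n = 7.
Step 3: Since n is odd, the median is the middle value at position 4: 8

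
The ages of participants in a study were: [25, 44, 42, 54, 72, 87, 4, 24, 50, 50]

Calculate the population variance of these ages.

515.56

Step 1: Compute the mean: (25 + 44 + 42 + 54 + 72 + 87 + 4 + 24 + 50 + 50) / 10 = 45.2
Step 2: Compute squared deviations from the mean:
  (25 - 45.2)^2 = 408.04
  (44 - 45.2)^2 = 1.44
  (42 - 45.2)^2 = 10.24
  (54 - 45.2)^2 = 77.44
  (72 - 45.2)^2 = 718.24
  (87 - 45.2)^2 = 1747.24
  (4 - 45.2)^2 = 1697.44
  (24 - 45.2)^2 = 449.44
  (50 - 45.2)^2 = 23.04
  (50 - 45.2)^2 = 23.04
Step 3: Sum of squared deviations = 5155.6
Step 4: Population variance = 5155.6 / 10 = 515.56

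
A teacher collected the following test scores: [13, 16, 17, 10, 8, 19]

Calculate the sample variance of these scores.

18.1667

Step 1: Compute the mean: (13 + 16 + 17 + 10 + 8 + 19) / 6 = 13.8333
Step 2: Compute squared deviations from the mean:
  (13 - 13.8333)^2 = 0.6944
  (16 - 13.8333)^2 = 4.6944
  (17 - 13.8333)^2 = 10.0278
  (10 - 13.8333)^2 = 14.6944
  (8 - 13.8333)^2 = 34.0278
  (19 - 13.8333)^2 = 26.6944
Step 3: Sum of squared deviations = 90.8333
Step 4: Sample variance = 90.8333 / 5 = 18.1667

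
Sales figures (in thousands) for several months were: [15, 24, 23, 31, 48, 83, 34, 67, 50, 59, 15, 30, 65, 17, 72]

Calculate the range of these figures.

68

Step 1: Identify the maximum value: max = 83
Step 2: Identify the minimum value: min = 15
Step 3: Range = max - min = 83 - 15 = 68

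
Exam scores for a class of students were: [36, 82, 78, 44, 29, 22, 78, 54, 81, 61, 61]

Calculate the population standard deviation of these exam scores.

20.7647

Step 1: Compute the mean: 56.9091
Step 2: Sum of squared deviations from the mean: 4742.9091
Step 3: Population variance = 4742.9091 / 11 = 431.1736
Step 4: Standard deviation = sqrt(431.1736) = 20.7647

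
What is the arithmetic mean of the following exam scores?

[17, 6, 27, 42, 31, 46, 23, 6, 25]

24.7778

Step 1: Sum all values: 17 + 6 + 27 + 42 + 31 + 46 + 23 + 6 + 25 = 223
Step 2: Count the number of values: n = 9
Step 3: Mean = sum / n = 223 / 9 = 24.7778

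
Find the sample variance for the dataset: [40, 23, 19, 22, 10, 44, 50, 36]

194.8571

Step 1: Compute the mean: (40 + 23 + 19 + 22 + 10 + 44 + 50 + 36) / 8 = 30.5
Step 2: Compute squared deviations from the mean:
  (40 - 30.5)^2 = 90.25
  (23 - 30.5)^2 = 56.25
  (19 - 30.5)^2 = 132.25
  (22 - 30.5)^2 = 72.25
  (10 - 30.5)^2 = 420.25
  (44 - 30.5)^2 = 182.25
  (50 - 30.5)^2 = 380.25
  (36 - 30.5)^2 = 30.25
Step 3: Sum of squared deviations = 1364
Step 4: Sample variance = 1364 / 7 = 194.8571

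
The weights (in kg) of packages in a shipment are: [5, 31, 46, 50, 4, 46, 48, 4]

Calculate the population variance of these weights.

401.1875

Step 1: Compute the mean: (5 + 31 + 46 + 50 + 4 + 46 + 48 + 4) / 8 = 29.25
Step 2: Compute squared deviations from the mean:
  (5 - 29.25)^2 = 588.0625
  (31 - 29.25)^2 = 3.0625
  (46 - 29.25)^2 = 280.5625
  (50 - 29.25)^2 = 430.5625
  (4 - 29.25)^2 = 637.5625
  (46 - 29.25)^2 = 280.5625
  (48 - 29.25)^2 = 351.5625
  (4 - 29.25)^2 = 637.5625
Step 3: Sum of squared deviations = 3209.5
Step 4: Population variance = 3209.5 / 8 = 401.1875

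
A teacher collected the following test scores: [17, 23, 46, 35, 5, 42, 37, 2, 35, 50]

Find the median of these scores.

35

Step 1: Sort the data in ascending order: [2, 5, 17, 23, 35, 35, 37, 42, 46, 50]
Step 2: The number of values is n = 10.
Step 3: Since n is even, the median is the average of positions 5 and 6:
  Median = (35 + 35) / 2 = 35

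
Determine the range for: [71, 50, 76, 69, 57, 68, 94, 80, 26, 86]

68

Step 1: Identify the maximum value: max = 94
Step 2: Identify the minimum value: min = 26
Step 3: Range = max - min = 94 - 26 = 68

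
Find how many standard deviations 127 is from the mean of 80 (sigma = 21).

2.2381

Step 1: Recall the z-score formula: z = (x - mu) / sigma
Step 2: Substitute values: z = (127 - 80) / 21
Step 3: z = 47 / 21 = 2.2381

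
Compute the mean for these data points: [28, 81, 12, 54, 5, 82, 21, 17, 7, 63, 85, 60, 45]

43.0769

Step 1: Sum all values: 28 + 81 + 12 + 54 + 5 + 82 + 21 + 17 + 7 + 63 + 85 + 60 + 45 = 560
Step 2: Count the number of values: n = 13
Step 3: Mean = sum / n = 560 / 13 = 43.0769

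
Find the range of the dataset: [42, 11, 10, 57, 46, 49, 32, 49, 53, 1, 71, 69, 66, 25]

70

Step 1: Identify the maximum value: max = 71
Step 2: Identify the minimum value: min = 1
Step 3: Range = max - min = 71 - 1 = 70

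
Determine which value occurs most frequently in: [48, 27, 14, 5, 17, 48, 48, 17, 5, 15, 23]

48

Step 1: Count the frequency of each value:
  5: appears 2 time(s)
  14: appears 1 time(s)
  15: appears 1 time(s)
  17: appears 2 time(s)
  23: appears 1 time(s)
  27: appears 1 time(s)
  48: appears 3 time(s)
Step 2: The value 48 appears most frequently (3 times).
Step 3: Mode = 48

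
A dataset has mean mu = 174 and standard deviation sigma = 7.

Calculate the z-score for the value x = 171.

-0.4286

Step 1: Recall the z-score formula: z = (x - mu) / sigma
Step 2: Substitute values: z = (171 - 174) / 7
Step 3: z = -3 / 7 = -0.4286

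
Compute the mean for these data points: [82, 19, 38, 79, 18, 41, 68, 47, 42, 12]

44.6

Step 1: Sum all values: 82 + 19 + 38 + 79 + 18 + 41 + 68 + 47 + 42 + 12 = 446
Step 2: Count the number of values: n = 10
Step 3: Mean = sum / n = 446 / 10 = 44.6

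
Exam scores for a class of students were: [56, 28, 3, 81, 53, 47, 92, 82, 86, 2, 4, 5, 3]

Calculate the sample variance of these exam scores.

1295.7308

Step 1: Compute the mean: (56 + 28 + 3 + 81 + 53 + 47 + 92 + 82 + 86 + 2 + 4 + 5 + 3) / 13 = 41.6923
Step 2: Compute squared deviations from the mean:
  (56 - 41.6923)^2 = 204.7101
  (28 - 41.6923)^2 = 187.4793
  (3 - 41.6923)^2 = 1497.0947
  (81 - 41.6923)^2 = 1545.0947
  (53 - 41.6923)^2 = 127.8639
  (47 - 41.6923)^2 = 28.1716
  (92 - 41.6923)^2 = 2530.8639
  (82 - 41.6923)^2 = 1624.7101
  (86 - 41.6923)^2 = 1963.1716
  (2 - 41.6923)^2 = 1575.4793
  (4 - 41.6923)^2 = 1420.7101
  (5 - 41.6923)^2 = 1346.3254
  (3 - 41.6923)^2 = 1497.0947
Step 3: Sum of squared deviations = 15548.7692
Step 4: Sample variance = 15548.7692 / 12 = 1295.7308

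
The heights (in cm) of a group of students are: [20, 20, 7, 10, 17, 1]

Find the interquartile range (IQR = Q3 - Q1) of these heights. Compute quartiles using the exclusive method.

14.5

Step 1: Sort the data: [1, 7, 10, 17, 20, 20]
Step 2: n = 6
Step 3: Using the exclusive quartile method:
  Q1 = 5.5
  Q2 (median) = 13.5
  Q3 = 20
  IQR = Q3 - Q1 = 20 - 5.5 = 14.5
Step 4: IQR = 14.5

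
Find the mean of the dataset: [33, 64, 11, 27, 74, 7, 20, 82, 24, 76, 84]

45.6364

Step 1: Sum all values: 33 + 64 + 11 + 27 + 74 + 7 + 20 + 82 + 24 + 76 + 84 = 502
Step 2: Count the number of values: n = 11
Step 3: Mean = sum / n = 502 / 11 = 45.6364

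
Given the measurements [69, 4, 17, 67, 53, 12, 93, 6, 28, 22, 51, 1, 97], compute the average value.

40

Step 1: Sum all values: 69 + 4 + 17 + 67 + 53 + 12 + 93 + 6 + 28 + 22 + 51 + 1 + 97 = 520
Step 2: Count the number of values: n = 13
Step 3: Mean = sum / n = 520 / 13 = 40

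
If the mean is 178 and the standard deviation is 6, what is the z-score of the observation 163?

-2.5

Step 1: Recall the z-score formula: z = (x - mu) / sigma
Step 2: Substitute values: z = (163 - 178) / 6
Step 3: z = -15 / 6 = -2.5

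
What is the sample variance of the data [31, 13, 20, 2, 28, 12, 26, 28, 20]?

90.25

Step 1: Compute the mean: (31 + 13 + 20 + 2 + 28 + 12 + 26 + 28 + 20) / 9 = 20
Step 2: Compute squared deviations from the mean:
  (31 - 20)^2 = 121
  (13 - 20)^2 = 49
  (20 - 20)^2 = 0
  (2 - 20)^2 = 324
  (28 - 20)^2 = 64
  (12 - 20)^2 = 64
  (26 - 20)^2 = 36
  (28 - 20)^2 = 64
  (20 - 20)^2 = 0
Step 3: Sum of squared deviations = 722
Step 4: Sample variance = 722 / 8 = 90.25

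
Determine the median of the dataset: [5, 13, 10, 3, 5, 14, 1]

5

Step 1: Sort the data in ascending order: [1, 3, 5, 5, 10, 13, 14]
Step 2: The number of values is n = 7.
Step 3: Since n is odd, the median is the middle value at position 4: 5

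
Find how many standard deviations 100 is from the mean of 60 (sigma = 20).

2

Step 1: Recall the z-score formula: z = (x - mu) / sigma
Step 2: Substitute values: z = (100 - 60) / 20
Step 3: z = 40 / 20 = 2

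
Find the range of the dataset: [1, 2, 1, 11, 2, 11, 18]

17

Step 1: Identify the maximum value: max = 18
Step 2: Identify the minimum value: min = 1
Step 3: Range = max - min = 18 - 1 = 17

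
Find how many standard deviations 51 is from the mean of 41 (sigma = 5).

2

Step 1: Recall the z-score formula: z = (x - mu) / sigma
Step 2: Substitute values: z = (51 - 41) / 5
Step 3: z = 10 / 5 = 2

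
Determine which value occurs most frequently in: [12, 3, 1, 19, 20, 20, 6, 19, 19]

19

Step 1: Count the frequency of each value:
  1: appears 1 time(s)
  3: appears 1 time(s)
  6: appears 1 time(s)
  12: appears 1 time(s)
  19: appears 3 time(s)
  20: appears 2 time(s)
Step 2: The value 19 appears most frequently (3 times).
Step 3: Mode = 19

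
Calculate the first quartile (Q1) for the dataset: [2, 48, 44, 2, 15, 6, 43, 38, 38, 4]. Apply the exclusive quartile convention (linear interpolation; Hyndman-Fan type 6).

3.5

Step 1: Sort the data: [2, 2, 4, 6, 15, 38, 38, 43, 44, 48]
Step 2: n = 10
Step 3: Using the exclusive quartile method:
  Q1 = 3.5
  Q2 (median) = 26.5
  Q3 = 43.25
  IQR = Q3 - Q1 = 43.25 - 3.5 = 39.75
Step 4: Q1 = 3.5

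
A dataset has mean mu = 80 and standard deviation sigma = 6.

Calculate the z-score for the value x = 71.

-1.5

Step 1: Recall the z-score formula: z = (x - mu) / sigma
Step 2: Substitute values: z = (71 - 80) / 6
Step 3: z = -9 / 6 = -1.5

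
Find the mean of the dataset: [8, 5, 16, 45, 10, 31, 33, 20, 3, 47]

21.8

Step 1: Sum all values: 8 + 5 + 16 + 45 + 10 + 31 + 33 + 20 + 3 + 47 = 218
Step 2: Count the number of values: n = 10
Step 3: Mean = sum / n = 218 / 10 = 21.8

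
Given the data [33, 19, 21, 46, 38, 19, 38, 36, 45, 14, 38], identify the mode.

38

Step 1: Count the frequency of each value:
  14: appears 1 time(s)
  19: appears 2 time(s)
  21: appears 1 time(s)
  33: appears 1 time(s)
  36: appears 1 time(s)
  38: appears 3 time(s)
  45: appears 1 time(s)
  46: appears 1 time(s)
Step 2: The value 38 appears most frequently (3 times).
Step 3: Mode = 38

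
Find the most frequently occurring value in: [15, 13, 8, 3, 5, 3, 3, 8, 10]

3

Step 1: Count the frequency of each value:
  3: appears 3 time(s)
  5: appears 1 time(s)
  8: appears 2 time(s)
  10: appears 1 time(s)
  13: appears 1 time(s)
  15: appears 1 time(s)
Step 2: The value 3 appears most frequently (3 times).
Step 3: Mode = 3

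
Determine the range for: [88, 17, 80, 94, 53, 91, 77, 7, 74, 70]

87

Step 1: Identify the maximum value: max = 94
Step 2: Identify the minimum value: min = 7
Step 3: Range = max - min = 94 - 7 = 87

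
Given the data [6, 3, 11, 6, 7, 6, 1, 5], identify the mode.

6

Step 1: Count the frequency of each value:
  1: appears 1 time(s)
  3: appears 1 time(s)
  5: appears 1 time(s)
  6: appears 3 time(s)
  7: appears 1 time(s)
  11: appears 1 time(s)
Step 2: The value 6 appears most frequently (3 times).
Step 3: Mode = 6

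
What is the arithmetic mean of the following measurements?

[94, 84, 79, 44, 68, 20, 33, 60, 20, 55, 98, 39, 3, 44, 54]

53

Step 1: Sum all values: 94 + 84 + 79 + 44 + 68 + 20 + 33 + 60 + 20 + 55 + 98 + 39 + 3 + 44 + 54 = 795
Step 2: Count the number of values: n = 15
Step 3: Mean = sum / n = 795 / 15 = 53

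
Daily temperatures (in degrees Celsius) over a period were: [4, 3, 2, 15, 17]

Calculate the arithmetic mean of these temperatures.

8.2

Step 1: Sum all values: 4 + 3 + 2 + 15 + 17 = 41
Step 2: Count the number of values: n = 5
Step 3: Mean = sum / n = 41 / 5 = 8.2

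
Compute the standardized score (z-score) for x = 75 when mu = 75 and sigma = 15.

0

Step 1: Recall the z-score formula: z = (x - mu) / sigma
Step 2: Substitute values: z = (75 - 75) / 15
Step 3: z = 0 / 15 = 0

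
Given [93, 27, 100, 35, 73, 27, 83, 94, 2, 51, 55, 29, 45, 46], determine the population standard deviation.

28.9592

Step 1: Compute the mean: 54.2857
Step 2: Sum of squared deviations from the mean: 11740.8571
Step 3: Population variance = 11740.8571 / 14 = 838.6327
Step 4: Standard deviation = sqrt(838.6327) = 28.9592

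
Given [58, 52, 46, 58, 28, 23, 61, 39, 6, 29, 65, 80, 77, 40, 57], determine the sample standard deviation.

20.5616

Step 1: Compute the mean: 47.9333
Step 2: Sum of squared deviations from the mean: 5918.9333
Step 3: Sample variance = 5918.9333 / 14 = 422.781
Step 4: Standard deviation = sqrt(422.781) = 20.5616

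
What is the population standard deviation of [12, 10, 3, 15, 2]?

5.0833

Step 1: Compute the mean: 8.4
Step 2: Sum of squared deviations from the mean: 129.2
Step 3: Population variance = 129.2 / 5 = 25.84
Step 4: Standard deviation = sqrt(25.84) = 5.0833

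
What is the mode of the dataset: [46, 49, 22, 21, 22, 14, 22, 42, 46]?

22

Step 1: Count the frequency of each value:
  14: appears 1 time(s)
  21: appears 1 time(s)
  22: appears 3 time(s)
  42: appears 1 time(s)
  46: appears 2 time(s)
  49: appears 1 time(s)
Step 2: The value 22 appears most frequently (3 times).
Step 3: Mode = 22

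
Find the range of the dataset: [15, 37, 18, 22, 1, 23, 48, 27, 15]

47

Step 1: Identify the maximum value: max = 48
Step 2: Identify the minimum value: min = 1
Step 3: Range = max - min = 48 - 1 = 47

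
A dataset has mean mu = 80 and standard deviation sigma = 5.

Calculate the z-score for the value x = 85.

1

Step 1: Recall the z-score formula: z = (x - mu) / sigma
Step 2: Substitute values: z = (85 - 80) / 5
Step 3: z = 5 / 5 = 1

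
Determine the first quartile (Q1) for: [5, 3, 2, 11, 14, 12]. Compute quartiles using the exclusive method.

2.75

Step 1: Sort the data: [2, 3, 5, 11, 12, 14]
Step 2: n = 6
Step 3: Using the exclusive quartile method:
  Q1 = 2.75
  Q2 (median) = 8
  Q3 = 12.5
  IQR = Q3 - Q1 = 12.5 - 2.75 = 9.75
Step 4: Q1 = 2.75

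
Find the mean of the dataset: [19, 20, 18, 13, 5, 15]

15

Step 1: Sum all values: 19 + 20 + 18 + 13 + 5 + 15 = 90
Step 2: Count the number of values: n = 6
Step 3: Mean = sum / n = 90 / 6 = 15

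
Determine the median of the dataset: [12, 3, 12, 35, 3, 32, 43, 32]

22

Step 1: Sort the data in ascending order: [3, 3, 12, 12, 32, 32, 35, 43]
Step 2: The number of values is n = 8.
Step 3: Since n is even, the median is the average of positions 4 and 5:
  Median = (12 + 32) / 2 = 22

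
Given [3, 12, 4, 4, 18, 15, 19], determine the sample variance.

48.5714

Step 1: Compute the mean: (3 + 12 + 4 + 4 + 18 + 15 + 19) / 7 = 10.7143
Step 2: Compute squared deviations from the mean:
  (3 - 10.7143)^2 = 59.5102
  (12 - 10.7143)^2 = 1.6531
  (4 - 10.7143)^2 = 45.0816
  (4 - 10.7143)^2 = 45.0816
  (18 - 10.7143)^2 = 53.0816
  (15 - 10.7143)^2 = 18.3673
  (19 - 10.7143)^2 = 68.6531
Step 3: Sum of squared deviations = 291.4286
Step 4: Sample variance = 291.4286 / 6 = 48.5714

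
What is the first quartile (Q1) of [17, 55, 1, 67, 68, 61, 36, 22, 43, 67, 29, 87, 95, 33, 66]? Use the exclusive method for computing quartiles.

29

Step 1: Sort the data: [1, 17, 22, 29, 33, 36, 43, 55, 61, 66, 67, 67, 68, 87, 95]
Step 2: n = 15
Step 3: Using the exclusive quartile method:
  Q1 = 29
  Q2 (median) = 55
  Q3 = 67
  IQR = Q3 - Q1 = 67 - 29 = 38
Step 4: Q1 = 29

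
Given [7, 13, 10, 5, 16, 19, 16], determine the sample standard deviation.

5.1547

Step 1: Compute the mean: 12.2857
Step 2: Sum of squared deviations from the mean: 159.4286
Step 3: Sample variance = 159.4286 / 6 = 26.5714
Step 4: Standard deviation = sqrt(26.5714) = 5.1547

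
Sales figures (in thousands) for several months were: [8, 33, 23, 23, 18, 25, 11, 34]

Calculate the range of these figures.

26

Step 1: Identify the maximum value: max = 34
Step 2: Identify the minimum value: min = 8
Step 3: Range = max - min = 34 - 8 = 26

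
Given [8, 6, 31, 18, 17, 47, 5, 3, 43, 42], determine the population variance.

269

Step 1: Compute the mean: (8 + 6 + 31 + 18 + 17 + 47 + 5 + 3 + 43 + 42) / 10 = 22
Step 2: Compute squared deviations from the mean:
  (8 - 22)^2 = 196
  (6 - 22)^2 = 256
  (31 - 22)^2 = 81
  (18 - 22)^2 = 16
  (17 - 22)^2 = 25
  (47 - 22)^2 = 625
  (5 - 22)^2 = 289
  (3 - 22)^2 = 361
  (43 - 22)^2 = 441
  (42 - 22)^2 = 400
Step 3: Sum of squared deviations = 2690
Step 4: Population variance = 2690 / 10 = 269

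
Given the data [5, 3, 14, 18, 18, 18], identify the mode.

18

Step 1: Count the frequency of each value:
  3: appears 1 time(s)
  5: appears 1 time(s)
  14: appears 1 time(s)
  18: appears 3 time(s)
Step 2: The value 18 appears most frequently (3 times).
Step 3: Mode = 18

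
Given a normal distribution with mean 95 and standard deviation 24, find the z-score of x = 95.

0

Step 1: Recall the z-score formula: z = (x - mu) / sigma
Step 2: Substitute values: z = (95 - 95) / 24
Step 3: z = 0 / 24 = 0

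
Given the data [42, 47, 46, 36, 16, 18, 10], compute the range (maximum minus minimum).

37

Step 1: Identify the maximum value: max = 47
Step 2: Identify the minimum value: min = 10
Step 3: Range = max - min = 47 - 10 = 37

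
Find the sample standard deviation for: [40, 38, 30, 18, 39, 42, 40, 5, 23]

12.7682

Step 1: Compute the mean: 30.5556
Step 2: Sum of squared deviations from the mean: 1304.2222
Step 3: Sample variance = 1304.2222 / 8 = 163.0278
Step 4: Standard deviation = sqrt(163.0278) = 12.7682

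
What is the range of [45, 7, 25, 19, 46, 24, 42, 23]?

39

Step 1: Identify the maximum value: max = 46
Step 2: Identify the minimum value: min = 7
Step 3: Range = max - min = 46 - 7 = 39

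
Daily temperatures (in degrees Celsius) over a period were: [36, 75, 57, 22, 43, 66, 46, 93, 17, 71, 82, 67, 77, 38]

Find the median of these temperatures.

61.5

Step 1: Sort the data in ascending order: [17, 22, 36, 38, 43, 46, 57, 66, 67, 71, 75, 77, 82, 93]
Step 2: The number of values is n = 14.
Step 3: Since n is even, the median is the average of positions 7 and 8:
  Median = (57 + 66) / 2 = 61.5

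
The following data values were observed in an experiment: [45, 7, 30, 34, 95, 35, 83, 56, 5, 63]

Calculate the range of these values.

90

Step 1: Identify the maximum value: max = 95
Step 2: Identify the minimum value: min = 5
Step 3: Range = max - min = 95 - 5 = 90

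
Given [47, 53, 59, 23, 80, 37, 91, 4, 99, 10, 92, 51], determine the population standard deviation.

30.6644

Step 1: Compute the mean: 53.8333
Step 2: Sum of squared deviations from the mean: 11283.6667
Step 3: Population variance = 11283.6667 / 12 = 940.3056
Step 4: Standard deviation = sqrt(940.3056) = 30.6644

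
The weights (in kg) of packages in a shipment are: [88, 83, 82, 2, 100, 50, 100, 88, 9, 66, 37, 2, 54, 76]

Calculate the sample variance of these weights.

1235.8736

Step 1: Compute the mean: (88 + 83 + 82 + 2 + 100 + 50 + 100 + 88 + 9 + 66 + 37 + 2 + 54 + 76) / 14 = 59.7857
Step 2: Compute squared deviations from the mean:
  (88 - 59.7857)^2 = 796.0459
  (83 - 59.7857)^2 = 538.9031
  (82 - 59.7857)^2 = 493.4745
  (2 - 59.7857)^2 = 3339.1888
  (100 - 59.7857)^2 = 1617.1888
  (50 - 59.7857)^2 = 95.7602
  (100 - 59.7857)^2 = 1617.1888
  (88 - 59.7857)^2 = 796.0459
  (9 - 59.7857)^2 = 2579.1888
  (66 - 59.7857)^2 = 38.6173
  (37 - 59.7857)^2 = 519.1888
  (2 - 59.7857)^2 = 3339.1888
  (54 - 59.7857)^2 = 33.4745
  (76 - 59.7857)^2 = 262.9031
Step 3: Sum of squared deviations = 16066.3571
Step 4: Sample variance = 16066.3571 / 13 = 1235.8736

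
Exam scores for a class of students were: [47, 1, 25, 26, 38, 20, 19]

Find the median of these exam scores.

25

Step 1: Sort the data in ascending order: [1, 19, 20, 25, 26, 38, 47]
Step 2: The number of values is n = 7.
Step 3: Since n is odd, the median is the middle value at position 4: 25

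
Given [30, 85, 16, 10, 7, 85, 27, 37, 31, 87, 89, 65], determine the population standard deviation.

31.0227

Step 1: Compute the mean: 47.4167
Step 2: Sum of squared deviations from the mean: 11548.9167
Step 3: Population variance = 11548.9167 / 12 = 962.4097
Step 4: Standard deviation = sqrt(962.4097) = 31.0227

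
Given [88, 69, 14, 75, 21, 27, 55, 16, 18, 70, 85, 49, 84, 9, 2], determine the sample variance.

982.8381

Step 1: Compute the mean: (88 + 69 + 14 + 75 + 21 + 27 + 55 + 16 + 18 + 70 + 85 + 49 + 84 + 9 + 2) / 15 = 45.4667
Step 2: Compute squared deviations from the mean:
  (88 - 45.4667)^2 = 1809.0844
  (69 - 45.4667)^2 = 553.8178
  (14 - 45.4667)^2 = 990.1511
  (75 - 45.4667)^2 = 872.2178
  (21 - 45.4667)^2 = 598.6178
  (27 - 45.4667)^2 = 341.0178
  (55 - 45.4667)^2 = 90.8844
  (16 - 45.4667)^2 = 868.2844
  (18 - 45.4667)^2 = 754.4178
  (70 - 45.4667)^2 = 601.8844
  (85 - 45.4667)^2 = 1562.8844
  (49 - 45.4667)^2 = 12.4844
  (84 - 45.4667)^2 = 1484.8178
  (9 - 45.4667)^2 = 1329.8178
  (2 - 45.4667)^2 = 1889.3511
Step 3: Sum of squared deviations = 13759.7333
Step 4: Sample variance = 13759.7333 / 14 = 982.8381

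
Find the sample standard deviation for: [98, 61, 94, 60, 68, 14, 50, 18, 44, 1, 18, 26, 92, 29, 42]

30.856

Step 1: Compute the mean: 47.6667
Step 2: Sum of squared deviations from the mean: 13329.3333
Step 3: Sample variance = 13329.3333 / 14 = 952.0952
Step 4: Standard deviation = sqrt(952.0952) = 30.856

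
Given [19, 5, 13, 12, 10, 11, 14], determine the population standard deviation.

3.9279

Step 1: Compute the mean: 12
Step 2: Sum of squared deviations from the mean: 108
Step 3: Population variance = 108 / 7 = 15.4286
Step 4: Standard deviation = sqrt(15.4286) = 3.9279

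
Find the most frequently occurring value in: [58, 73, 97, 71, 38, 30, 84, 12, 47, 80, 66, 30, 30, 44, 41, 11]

30

Step 1: Count the frequency of each value:
  11: appears 1 time(s)
  12: appears 1 time(s)
  30: appears 3 time(s)
  38: appears 1 time(s)
  41: appears 1 time(s)
  44: appears 1 time(s)
  47: appears 1 time(s)
  58: appears 1 time(s)
  66: appears 1 time(s)
  71: appears 1 time(s)
  73: appears 1 time(s)
  80: appears 1 time(s)
  84: appears 1 time(s)
  97: appears 1 time(s)
Step 2: The value 30 appears most frequently (3 times).
Step 3: Mode = 30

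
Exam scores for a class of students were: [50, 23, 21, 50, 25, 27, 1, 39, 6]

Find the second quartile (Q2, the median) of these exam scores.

25

Step 1: Sort the data: [1, 6, 21, 23, 25, 27, 39, 50, 50]
Step 2: n = 9
Step 3: Q2 is the median. Since n is odd, it is the middle value at position 5: 25
Step 4: Q2 = 25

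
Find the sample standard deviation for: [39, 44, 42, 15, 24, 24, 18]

11.9702

Step 1: Compute the mean: 29.4286
Step 2: Sum of squared deviations from the mean: 859.7143
Step 3: Sample variance = 859.7143 / 6 = 143.2857
Step 4: Standard deviation = sqrt(143.2857) = 11.9702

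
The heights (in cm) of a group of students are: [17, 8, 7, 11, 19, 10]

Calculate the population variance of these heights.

20

Step 1: Compute the mean: (17 + 8 + 7 + 11 + 19 + 10) / 6 = 12
Step 2: Compute squared deviations from the mean:
  (17 - 12)^2 = 25
  (8 - 12)^2 = 16
  (7 - 12)^2 = 25
  (11 - 12)^2 = 1
  (19 - 12)^2 = 49
  (10 - 12)^2 = 4
Step 3: Sum of squared deviations = 120
Step 4: Population variance = 120 / 6 = 20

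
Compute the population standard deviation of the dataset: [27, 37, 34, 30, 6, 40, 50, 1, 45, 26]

14.9345

Step 1: Compute the mean: 29.6
Step 2: Sum of squared deviations from the mean: 2230.4
Step 3: Population variance = 2230.4 / 10 = 223.04
Step 4: Standard deviation = sqrt(223.04) = 14.9345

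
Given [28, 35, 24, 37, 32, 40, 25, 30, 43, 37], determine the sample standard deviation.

6.3675

Step 1: Compute the mean: 33.1
Step 2: Sum of squared deviations from the mean: 364.9
Step 3: Sample variance = 364.9 / 9 = 40.5444
Step 4: Standard deviation = sqrt(40.5444) = 6.3675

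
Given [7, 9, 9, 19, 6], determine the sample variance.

27

Step 1: Compute the mean: (7 + 9 + 9 + 19 + 6) / 5 = 10
Step 2: Compute squared deviations from the mean:
  (7 - 10)^2 = 9
  (9 - 10)^2 = 1
  (9 - 10)^2 = 1
  (19 - 10)^2 = 81
  (6 - 10)^2 = 16
Step 3: Sum of squared deviations = 108
Step 4: Sample variance = 108 / 4 = 27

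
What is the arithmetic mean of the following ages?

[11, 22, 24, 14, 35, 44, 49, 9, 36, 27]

27.1

Step 1: Sum all values: 11 + 22 + 24 + 14 + 35 + 44 + 49 + 9 + 36 + 27 = 271
Step 2: Count the number of values: n = 10
Step 3: Mean = sum / n = 271 / 10 = 27.1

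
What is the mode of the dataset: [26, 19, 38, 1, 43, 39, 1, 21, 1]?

1

Step 1: Count the frequency of each value:
  1: appears 3 time(s)
  19: appears 1 time(s)
  21: appears 1 time(s)
  26: appears 1 time(s)
  38: appears 1 time(s)
  39: appears 1 time(s)
  43: appears 1 time(s)
Step 2: The value 1 appears most frequently (3 times).
Step 3: Mode = 1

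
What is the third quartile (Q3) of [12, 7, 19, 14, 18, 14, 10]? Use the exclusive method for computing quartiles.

18

Step 1: Sort the data: [7, 10, 12, 14, 14, 18, 19]
Step 2: n = 7
Step 3: Using the exclusive quartile method:
  Q1 = 10
  Q2 (median) = 14
  Q3 = 18
  IQR = Q3 - Q1 = 18 - 10 = 8
Step 4: Q3 = 18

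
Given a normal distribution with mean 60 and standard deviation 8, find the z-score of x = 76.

2

Step 1: Recall the z-score formula: z = (x - mu) / sigma
Step 2: Substitute values: z = (76 - 60) / 8
Step 3: z = 16 / 8 = 2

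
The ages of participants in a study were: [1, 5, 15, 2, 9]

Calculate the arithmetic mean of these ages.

6.4

Step 1: Sum all values: 1 + 5 + 15 + 2 + 9 = 32
Step 2: Count the number of values: n = 5
Step 3: Mean = sum / n = 32 / 5 = 6.4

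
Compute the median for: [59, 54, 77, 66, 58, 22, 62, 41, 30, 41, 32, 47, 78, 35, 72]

54

Step 1: Sort the data in ascending order: [22, 30, 32, 35, 41, 41, 47, 54, 58, 59, 62, 66, 72, 77, 78]
Step 2: The number of values is n = 15.
Step 3: Since n is odd, the median is the middle value at position 8: 54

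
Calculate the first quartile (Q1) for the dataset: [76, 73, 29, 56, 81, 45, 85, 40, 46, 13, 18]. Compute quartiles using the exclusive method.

29

Step 1: Sort the data: [13, 18, 29, 40, 45, 46, 56, 73, 76, 81, 85]
Step 2: n = 11
Step 3: Using the exclusive quartile method:
  Q1 = 29
  Q2 (median) = 46
  Q3 = 76
  IQR = Q3 - Q1 = 76 - 29 = 47
Step 4: Q1 = 29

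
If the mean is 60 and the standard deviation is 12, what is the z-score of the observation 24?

-3

Step 1: Recall the z-score formula: z = (x - mu) / sigma
Step 2: Substitute values: z = (24 - 60) / 12
Step 3: z = -36 / 12 = -3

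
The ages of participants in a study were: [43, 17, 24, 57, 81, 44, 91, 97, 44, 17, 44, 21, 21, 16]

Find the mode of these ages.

44

Step 1: Count the frequency of each value:
  16: appears 1 time(s)
  17: appears 2 time(s)
  21: appears 2 time(s)
  24: appears 1 time(s)
  43: appears 1 time(s)
  44: appears 3 time(s)
  57: appears 1 time(s)
  81: appears 1 time(s)
  91: appears 1 time(s)
  97: appears 1 time(s)
Step 2: The value 44 appears most frequently (3 times).
Step 3: Mode = 44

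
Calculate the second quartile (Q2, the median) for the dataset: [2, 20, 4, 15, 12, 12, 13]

12

Step 1: Sort the data: [2, 4, 12, 12, 13, 15, 20]
Step 2: n = 7
Step 3: Q2 is the median. Since n is odd, it is the middle value at position 4: 12
Step 4: Q2 = 12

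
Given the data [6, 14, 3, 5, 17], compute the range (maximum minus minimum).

14

Step 1: Identify the maximum value: max = 17
Step 2: Identify the minimum value: min = 3
Step 3: Range = max - min = 17 - 3 = 14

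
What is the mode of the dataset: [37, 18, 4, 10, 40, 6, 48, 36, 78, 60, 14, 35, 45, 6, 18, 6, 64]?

6

Step 1: Count the frequency of each value:
  4: appears 1 time(s)
  6: appears 3 time(s)
  10: appears 1 time(s)
  14: appears 1 time(s)
  18: appears 2 time(s)
  35: appears 1 time(s)
  36: appears 1 time(s)
  37: appears 1 time(s)
  40: appears 1 time(s)
  45: appears 1 time(s)
  48: appears 1 time(s)
  60: appears 1 time(s)
  64: appears 1 time(s)
  78: appears 1 time(s)
Step 2: The value 6 appears most frequently (3 times).
Step 3: Mode = 6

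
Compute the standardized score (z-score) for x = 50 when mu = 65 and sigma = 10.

-1.5

Step 1: Recall the z-score formula: z = (x - mu) / sigma
Step 2: Substitute values: z = (50 - 65) / 10
Step 3: z = -15 / 10 = -1.5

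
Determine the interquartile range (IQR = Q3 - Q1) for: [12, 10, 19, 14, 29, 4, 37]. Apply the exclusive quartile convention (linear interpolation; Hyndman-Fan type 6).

19

Step 1: Sort the data: [4, 10, 12, 14, 19, 29, 37]
Step 2: n = 7
Step 3: Using the exclusive quartile method:
  Q1 = 10
  Q2 (median) = 14
  Q3 = 29
  IQR = Q3 - Q1 = 29 - 10 = 19
Step 4: IQR = 19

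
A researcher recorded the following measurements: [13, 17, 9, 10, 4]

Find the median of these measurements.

10

Step 1: Sort the data in ascending order: [4, 9, 10, 13, 17]
Step 2: The number of values is n = 5.
Step 3: Since n is odd, the median is the middle value at position 3: 10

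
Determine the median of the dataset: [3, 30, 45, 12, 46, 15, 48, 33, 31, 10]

30.5

Step 1: Sort the data in ascending order: [3, 10, 12, 15, 30, 31, 33, 45, 46, 48]
Step 2: The number of values is n = 10.
Step 3: Since n is even, the median is the average of positions 5 and 6:
  Median = (30 + 31) / 2 = 30.5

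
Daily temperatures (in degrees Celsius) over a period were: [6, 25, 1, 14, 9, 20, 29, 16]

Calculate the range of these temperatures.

28

Step 1: Identify the maximum value: max = 29
Step 2: Identify the minimum value: min = 1
Step 3: Range = max - min = 29 - 1 = 28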